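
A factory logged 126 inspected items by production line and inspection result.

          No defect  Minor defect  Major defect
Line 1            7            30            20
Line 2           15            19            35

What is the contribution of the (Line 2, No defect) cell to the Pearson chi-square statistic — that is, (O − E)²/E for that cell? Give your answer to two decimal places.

0.72

Row total (Line 2) = 69; column total (No defect) = 22; N = 126.
Expected count E = 69 × 22 / 126 = 12.048.
Contribution = (O − E)²/E = (15 − 12.048)² / 12.048 = 0.72.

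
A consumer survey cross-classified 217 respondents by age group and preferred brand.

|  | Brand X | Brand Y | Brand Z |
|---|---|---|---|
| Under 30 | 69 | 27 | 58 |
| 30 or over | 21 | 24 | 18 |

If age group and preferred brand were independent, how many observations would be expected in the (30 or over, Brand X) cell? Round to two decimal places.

26.13

Row total (30 or over) = 63; column total (Brand X) = 90; grand total N = 217.
Expected count = (row total × column total) / N = 63 × 90 / 217 = 26.13.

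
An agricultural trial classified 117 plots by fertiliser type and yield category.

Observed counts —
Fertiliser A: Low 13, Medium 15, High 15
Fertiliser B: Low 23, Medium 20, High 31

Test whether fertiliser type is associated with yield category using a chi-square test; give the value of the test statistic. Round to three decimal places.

Row totals: 43, 74. Column totals: 36, 35, 46. Grand total N = 117.
Expected counts (row total × column total / N):
  Fertiliser A, Low: 43×36/117 = 13.2308
  Fertiliser A, Medium: 43×35/117 = 12.8632
  Fertiliser A, High: 43×46/117 = 16.9060
  Fertiliser B, Low: 74×36/117 = 22.7692
  Fertiliser B, Medium: 74×35/117 = 22.1368
  Fertiliser B, High: 74×46/117 = 29.0940
Contributions (O − E)²/E:
  (13 − 13.2308)²/13.2308 = 0.0040
  (15 − 12.8632)²/12.8632 = 0.3550
  (15 − 16.9060)²/16.9060 = 0.2149
  (23 − 22.7692)²/22.7692 = 0.0023
  (20 − 22.1368)²/22.1368 = 0.2063
  (31 − 29.0940)²/29.0940 = 0.1249
χ² = 0.0040 + 0.3550 + 0.2149 + 0.0023 + 0.2063 + 0.1249 = 0.907

0.907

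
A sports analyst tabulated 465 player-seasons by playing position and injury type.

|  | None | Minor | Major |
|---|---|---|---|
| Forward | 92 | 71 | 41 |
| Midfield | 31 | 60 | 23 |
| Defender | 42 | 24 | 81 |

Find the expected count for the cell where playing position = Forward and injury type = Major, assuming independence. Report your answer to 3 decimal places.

Row total (Forward) = 204; column total (Major) = 145; grand total N = 465.
Expected count = (row total × column total) / N = 204 × 145 / 465 = 63.613.

63.613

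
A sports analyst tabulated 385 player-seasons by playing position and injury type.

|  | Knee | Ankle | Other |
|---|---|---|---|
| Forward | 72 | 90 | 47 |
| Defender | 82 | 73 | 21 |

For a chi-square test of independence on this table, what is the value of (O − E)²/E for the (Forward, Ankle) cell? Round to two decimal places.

Row total (Forward) = 209; column total (Ankle) = 163; N = 385.
Expected count E = 209 × 163 / 385 = 88.486.
Contribution = (O − E)²/E = (90 − 88.486)² / 88.486 = 0.03.

0.03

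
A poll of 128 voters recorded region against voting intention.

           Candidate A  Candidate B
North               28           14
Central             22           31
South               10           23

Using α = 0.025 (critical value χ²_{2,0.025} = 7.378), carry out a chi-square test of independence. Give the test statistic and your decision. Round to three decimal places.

10.859; reject H₀

Row totals: 42, 53, 33. Column totals: 60, 68. Grand total N = 128.
Expected counts (row total × column total / N):
  North, Candidate A: 42×60/128 = 19.6875
  North, Candidate B: 42×68/128 = 22.3125
  Central, Candidate A: 53×60/128 = 24.8438
  Central, Candidate B: 53×68/128 = 28.1562
  South, Candidate A: 33×60/128 = 15.4688
  South, Candidate B: 33×68/128 = 17.5312
Contributions (O − E)²/E:
  (28 − 19.6875)²/19.6875 = 3.5097
  (14 − 22.3125)²/22.3125 = 3.0968
  (22 − 24.8438)²/24.8438 = 0.3255
  (31 − 28.1562)²/28.1562 = 0.2872
  (10 − 15.4688)²/15.4688 = 1.9334
  (23 − 17.5312)²/17.5312 = 1.7060
χ² = 3.5097 + 3.0968 + 0.3255 + 0.2872 + 1.9334 + 1.7060 = 10.859
df = (3−1)(2−1) = 2. Since 10.859 > 7.378, reject the null hypothesis of independence at α = 0.025.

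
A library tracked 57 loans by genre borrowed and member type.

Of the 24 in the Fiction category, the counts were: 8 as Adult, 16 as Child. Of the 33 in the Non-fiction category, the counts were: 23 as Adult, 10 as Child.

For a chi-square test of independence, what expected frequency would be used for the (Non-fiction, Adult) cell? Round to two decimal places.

Row total (Non-fiction) = 33; column total (Adult) = 31; grand total N = 57.
Expected count = (row total × column total) / N = 33 × 31 / 57 = 17.95.

17.95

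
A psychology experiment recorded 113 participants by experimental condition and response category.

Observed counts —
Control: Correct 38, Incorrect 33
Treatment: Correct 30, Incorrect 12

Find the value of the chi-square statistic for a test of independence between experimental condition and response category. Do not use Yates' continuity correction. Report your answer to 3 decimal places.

Row totals: 71, 42. Column totals: 68, 45. Grand total N = 113.
Expected counts (row total × column total / N):
  Control, Correct: 71×68/113 = 42.7257
  Control, Incorrect: 71×45/113 = 28.2743
  Treatment, Correct: 42×68/113 = 25.2743
  Treatment, Incorrect: 42×45/113 = 16.7257
Contributions (O − E)²/E:
  (38 − 42.7257)²/42.7257 = 0.5227
  (33 − 28.2743)²/28.2743 = 0.7898
  (30 − 25.2743)²/25.2743 = 0.8836
  (12 − 16.7257)²/16.7257 = 1.3352
χ² = 0.5227 + 0.7898 + 0.8836 + 1.3352 = 3.531

3.531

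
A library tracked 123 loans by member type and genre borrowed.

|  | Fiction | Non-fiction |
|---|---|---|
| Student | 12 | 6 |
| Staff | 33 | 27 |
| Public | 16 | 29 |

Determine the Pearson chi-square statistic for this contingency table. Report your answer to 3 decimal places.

6.348

Row totals: 18, 60, 45. Column totals: 61, 62. Grand total N = 123.
Expected counts (row total × column total / N):
  Student, Fiction: 18×61/123 = 8.9268
  Student, Non-fiction: 18×62/123 = 9.0732
  Staff, Fiction: 60×61/123 = 29.7561
  Staff, Non-fiction: 60×62/123 = 30.2439
  Public, Fiction: 45×61/123 = 22.3171
  Public, Non-fiction: 45×62/123 = 22.6829
Contributions (O − E)²/E:
  (12 − 8.9268)²/8.9268 = 1.0580
  (6 − 9.0732)²/9.0732 = 1.0409
  (33 − 29.7561)²/29.7561 = 0.3536
  (27 − 30.2439)²/30.2439 = 0.3479
  (16 − 22.3171)²/22.3171 = 1.7881
  (29 − 22.6829)²/22.6829 = 1.7593
χ² = 1.0580 + 1.0409 + 0.3536 + 0.3479 + 1.7881 + 1.7593 = 6.348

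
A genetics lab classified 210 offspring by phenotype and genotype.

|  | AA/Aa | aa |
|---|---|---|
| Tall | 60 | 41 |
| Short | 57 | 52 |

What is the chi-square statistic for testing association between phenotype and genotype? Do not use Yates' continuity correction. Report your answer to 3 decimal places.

Row totals: 101, 109. Column totals: 117, 93. Grand total N = 210.
Expected counts (row total × column total / N):
  Tall, AA/Aa: 101×117/210 = 56.2714
  Tall, aa: 101×93/210 = 44.7286
  Short, AA/Aa: 109×117/210 = 60.7286
  Short, aa: 109×93/210 = 48.2714
Contributions (O − E)²/E:
  (60 − 56.2714)²/56.2714 = 0.2471
  (41 − 44.7286)²/44.7286 = 0.3108
  (57 − 60.7286)²/60.7286 = 0.2289
  (52 − 48.2714)²/48.2714 = 0.2880
χ² = 0.2471 + 0.3108 + 0.2289 + 0.2880 = 1.075

1.075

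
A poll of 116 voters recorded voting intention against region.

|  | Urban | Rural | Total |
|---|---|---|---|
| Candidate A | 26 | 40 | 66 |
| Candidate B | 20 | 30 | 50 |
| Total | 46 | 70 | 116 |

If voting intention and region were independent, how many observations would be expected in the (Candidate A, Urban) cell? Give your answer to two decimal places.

Row total (Candidate A) = 66; column total (Urban) = 46; grand total N = 116.
Expected count = (row total × column total) / N = 66 × 46 / 116 = 26.17.

26.17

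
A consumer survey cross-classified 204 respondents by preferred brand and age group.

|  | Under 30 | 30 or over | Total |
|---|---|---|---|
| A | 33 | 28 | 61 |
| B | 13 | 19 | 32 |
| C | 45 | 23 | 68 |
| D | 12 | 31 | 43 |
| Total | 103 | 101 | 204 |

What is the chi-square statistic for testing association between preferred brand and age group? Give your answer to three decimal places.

Grand total N = 204.
Expected counts (row total × column total / N):
  A, Under 30: 61×103/204 = 30.7990
  A, 30 or over: 61×101/204 = 30.2010
  B, Under 30: 32×103/204 = 16.1569
  B, 30 or over: 32×101/204 = 15.8431
  C, Under 30: 68×103/204 = 34.3333
  C, 30 or over: 68×101/204 = 33.6667
  D, Under 30: 43×103/204 = 21.7108
  D, 30 or over: 43×101/204 = 21.2892
Contributions (O − E)²/E:
  (33 − 30.7990)²/30.7990 = 0.1573
  (28 − 30.2010)²/30.2010 = 0.1604
  (13 − 16.1569)²/16.1569 = 0.6168
  (19 − 15.8431)²/15.8431 = 0.6290
  (45 − 34.3333)²/34.3333 = 3.3139
  (23 − 33.6667)²/33.6667 = 3.3796
  (12 − 21.7108)²/21.7108 = 4.3434
  (31 − 21.2892)²/21.2892 = 4.4295
χ² = 0.1573 + 0.1604 + 0.6168 + 0.6290 + 3.3139 + 3.3796 + 4.3434 + 4.4295 = 17.030

17.030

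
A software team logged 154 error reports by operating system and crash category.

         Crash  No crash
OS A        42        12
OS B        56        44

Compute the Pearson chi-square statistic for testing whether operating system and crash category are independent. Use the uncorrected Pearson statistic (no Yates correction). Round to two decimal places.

Row totals: 54, 100. Column totals: 98, 56. Grand total N = 154.
Expected counts (row total × column total / N):
  OS A, Crash: 54×98/154 = 34.364
  OS A, No crash: 54×56/154 = 19.636
  OS B, Crash: 100×98/154 = 63.636
  OS B, No crash: 100×56/154 = 36.364
Contributions (O − E)²/E:
  (42 − 34.364)²/34.364 = 1.6968
  (12 − 19.636)²/19.636 = 2.9695
  (56 − 63.636)²/63.636 = 0.9163
  (44 − 36.364)²/36.364 = 1.6035
χ² = 1.6968 + 2.9695 + 0.9163 + 1.6035 = 7.19

7.19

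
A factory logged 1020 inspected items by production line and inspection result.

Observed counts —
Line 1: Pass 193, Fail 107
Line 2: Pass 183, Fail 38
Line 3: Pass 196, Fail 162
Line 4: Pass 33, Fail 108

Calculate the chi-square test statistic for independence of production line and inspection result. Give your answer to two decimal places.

Row totals: 300, 221, 358, 141. Column totals: 605, 415. Grand total N = 1020.
Expected counts (row total × column total / N):
  Line 1, Pass: 300×605/1020 = 177.941
  Line 1, Fail: 300×415/1020 = 122.059
  Line 2, Pass: 221×605/1020 = 131.083
  Line 2, Fail: 221×415/1020 = 89.917
  Line 3, Pass: 358×605/1020 = 212.343
  Line 3, Fail: 358×415/1020 = 145.657
  Line 4, Pass: 141×605/1020 = 83.632
  Line 4, Fail: 141×415/1020 = 57.368
Contributions (O − E)²/E:
  (193 − 177.941)²/177.941 = 1.2744
  (107 − 122.059)²/122.059 = 1.8579
  (183 − 131.083)²/131.083 = 20.5624
  (38 − 89.917)²/89.917 = 29.9763
  (196 − 212.343)²/212.343 = 1.2578
  (162 − 145.657)²/145.657 = 1.8337
  (33 − 83.632)²/83.632 = 30.6533
  (108 − 57.368)²/57.368 = 44.6869
χ² = 1.2744 + 1.8579 + 20.5624 + 29.9763 + 1.2578 + 1.8337 + 30.6533 + 44.6869 = 132.10

132.10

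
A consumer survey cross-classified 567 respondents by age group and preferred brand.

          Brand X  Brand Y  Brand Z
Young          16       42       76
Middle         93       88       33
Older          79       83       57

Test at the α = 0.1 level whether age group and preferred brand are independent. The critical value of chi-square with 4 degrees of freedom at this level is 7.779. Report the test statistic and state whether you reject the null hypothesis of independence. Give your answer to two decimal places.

77.00; reject H₀

Row totals: 134, 214, 219. Column totals: 188, 213, 166. Grand total N = 567.
Expected counts (row total × column total / N):
  Young, Brand X: 134×188/567 = 44.430
  Young, Brand Y: 134×213/567 = 50.339
  Young, Brand Z: 134×166/567 = 39.231
  Middle, Brand X: 214×188/567 = 70.956
  Middle, Brand Y: 214×213/567 = 80.392
  Middle, Brand Z: 214×166/567 = 62.653
  Older, Brand X: 219×188/567 = 72.614
  Older, Brand Y: 219×213/567 = 82.270
  Older, Brand Z: 219×166/567 = 64.116
Contributions (O − E)²/E:
  (16 − 44.430)²/44.430 = 18.1919
  (42 − 50.339)²/50.339 = 1.3814
  (76 − 39.231)²/39.231 = 34.4615
  (93 − 70.956)²/70.956 = 6.8484
  (88 − 80.392)²/80.392 = 0.7200
  (33 − 62.653)²/62.653 = 14.0345
  (79 − 72.614)²/72.614 = 0.5616
  (83 − 82.270)²/82.270 = 0.0065
  (57 − 64.116)²/64.116 = 0.7898
χ² = 18.1919 + 1.3814 + 34.4615 + 6.8484 + 0.7200 + 14.0345 + 0.5616 + 0.0065 + 0.7898 = 77.00
df = (3−1)(3−1) = 4. Since 77.00 > 7.779, reject the null hypothesis of independence at α = 0.1.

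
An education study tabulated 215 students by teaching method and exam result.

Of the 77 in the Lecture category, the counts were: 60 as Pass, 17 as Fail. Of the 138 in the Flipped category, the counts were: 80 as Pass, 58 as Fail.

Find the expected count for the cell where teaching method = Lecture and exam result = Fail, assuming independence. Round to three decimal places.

Row total (Lecture) = 77; column total (Fail) = 75; grand total N = 215.
Expected count = (row total × column total) / N = 77 × 75 / 215 = 26.860.

26.860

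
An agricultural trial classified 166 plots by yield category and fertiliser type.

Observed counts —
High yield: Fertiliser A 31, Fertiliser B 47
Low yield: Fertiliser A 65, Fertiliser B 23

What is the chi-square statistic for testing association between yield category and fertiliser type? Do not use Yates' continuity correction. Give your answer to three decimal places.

19.739

Row totals: 78, 88. Column totals: 96, 70. Grand total N = 166.
Expected counts (row total × column total / N):
  High yield, Fertiliser A: 78×96/166 = 45.1084
  High yield, Fertiliser B: 78×70/166 = 32.8916
  Low yield, Fertiliser A: 88×96/166 = 50.8916
  Low yield, Fertiliser B: 88×70/166 = 37.1084
Contributions (O − E)²/E:
  (31 − 45.1084)²/45.1084 = 4.4126
  (47 − 32.8916)²/32.8916 = 6.0516
  (65 − 50.8916)²/50.8916 = 3.9112
  (23 − 37.1084)²/37.1084 = 5.3639
χ² = 4.4126 + 6.0516 + 3.9112 + 5.3639 = 19.739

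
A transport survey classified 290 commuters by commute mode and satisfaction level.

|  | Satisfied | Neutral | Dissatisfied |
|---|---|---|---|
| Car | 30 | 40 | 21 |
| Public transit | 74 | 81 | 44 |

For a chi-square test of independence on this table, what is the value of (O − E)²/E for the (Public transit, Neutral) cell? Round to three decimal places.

Row total (Public transit) = 199; column total (Neutral) = 121; N = 290.
Expected count E = 199 × 121 / 290 = 83.0310.
Contribution = (O − E)²/E = (81 − 83.0310)² / 83.0310 = 0.050.

0.050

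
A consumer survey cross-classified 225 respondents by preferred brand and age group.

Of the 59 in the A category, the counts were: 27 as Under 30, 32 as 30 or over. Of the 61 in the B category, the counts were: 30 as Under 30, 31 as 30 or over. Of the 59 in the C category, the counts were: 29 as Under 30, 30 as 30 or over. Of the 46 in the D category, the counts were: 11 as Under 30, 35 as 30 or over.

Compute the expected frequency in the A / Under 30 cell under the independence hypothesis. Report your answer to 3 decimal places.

25.436

Row total (A) = 59; column total (Under 30) = 97; grand total N = 225.
Expected count = (row total × column total) / N = 59 × 97 / 225 = 25.436.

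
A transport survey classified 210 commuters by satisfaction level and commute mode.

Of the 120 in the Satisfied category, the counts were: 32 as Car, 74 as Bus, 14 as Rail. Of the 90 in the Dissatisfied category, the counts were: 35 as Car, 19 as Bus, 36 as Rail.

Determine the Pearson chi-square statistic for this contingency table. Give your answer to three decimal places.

Row totals: 120, 90. Column totals: 67, 93, 50. Grand total N = 210.
Expected counts (row total × column total / N):
  Satisfied, Car: 120×67/210 = 38.2857
  Satisfied, Bus: 120×93/210 = 53.1429
  Satisfied, Rail: 120×50/210 = 28.5714
  Dissatisfied, Car: 90×67/210 = 28.7143
  Dissatisfied, Bus: 90×93/210 = 39.8571
  Dissatisfied, Rail: 90×50/210 = 21.4286
Contributions (O − E)²/E:
  (32 − 38.2857)²/38.2857 = 1.0320
  (74 − 53.1429)²/53.1429 = 8.1858
  (14 − 28.5714)²/28.5714 = 7.4314
  (35 − 28.7143)²/28.7143 = 1.3760
  (19 − 39.8571)²/39.8571 = 10.9145
  (36 − 21.4286)²/21.4286 = 9.9085
χ² = 1.0320 + 8.1858 + 7.4314 + 1.3760 + 10.9145 + 9.9085 = 38.848

38.848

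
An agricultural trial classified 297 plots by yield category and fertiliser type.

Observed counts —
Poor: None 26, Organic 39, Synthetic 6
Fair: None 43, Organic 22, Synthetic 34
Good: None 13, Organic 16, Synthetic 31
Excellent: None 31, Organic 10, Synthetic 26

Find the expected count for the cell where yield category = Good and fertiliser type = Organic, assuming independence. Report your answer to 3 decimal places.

17.576

Row total (Good) = 60; column total (Organic) = 87; grand total N = 297.
Expected count = (row total × column total) / N = 60 × 87 / 297 = 17.576.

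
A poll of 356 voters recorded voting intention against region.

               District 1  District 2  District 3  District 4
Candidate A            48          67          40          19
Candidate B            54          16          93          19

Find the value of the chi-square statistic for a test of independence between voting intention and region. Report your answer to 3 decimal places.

Row totals: 174, 182. Column totals: 102, 83, 133, 38. Grand total N = 356.
Expected counts (row total × column total / N):
  Candidate A, District 1: 174×102/356 = 49.85393
  Candidate A, District 2: 174×83/356 = 40.56742
  Candidate A, District 3: 174×133/356 = 65.00562
  Candidate A, District 4: 174×38/356 = 18.57303
  Candidate B, District 1: 182×102/356 = 52.14607
  Candidate B, District 2: 182×83/356 = 42.43258
  Candidate B, District 3: 182×133/356 = 67.99438
  Candidate B, District 4: 182×38/356 = 19.42697
Contributions (O − E)²/E:
  (48 − 49.85393)²/49.85393 = 0.0689
  (67 − 40.56742)²/40.56742 = 17.2227
  (40 − 65.00562)²/65.00562 = 9.6189
  (19 − 18.57303)²/18.57303 = 0.0098
  (54 − 52.14607)²/52.14607 = 0.0659
  (16 − 42.43258)²/42.43258 = 16.4657
  (93 − 67.99438)²/67.99438 = 9.1961
  (19 − 19.42697)²/19.42697 = 0.0094
χ² = 0.0689 + 17.2227 + 9.6189 + 0.0098 + 0.0659 + 16.4657 + 9.1961 + 0.0094 = 52.657

52.657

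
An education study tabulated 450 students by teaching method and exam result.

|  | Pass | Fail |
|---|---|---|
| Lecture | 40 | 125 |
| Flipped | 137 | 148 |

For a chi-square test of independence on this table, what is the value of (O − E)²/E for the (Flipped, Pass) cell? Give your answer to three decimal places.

Row total (Flipped) = 285; column total (Pass) = 177; N = 450.
Expected count E = 285 × 177 / 450 = 112.1000.
Contribution = (O − E)²/E = (137 − 112.1000)² / 112.1000 = 5.531.

5.531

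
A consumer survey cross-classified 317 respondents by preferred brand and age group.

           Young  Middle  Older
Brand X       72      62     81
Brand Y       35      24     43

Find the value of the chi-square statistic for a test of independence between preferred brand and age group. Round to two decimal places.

1.09

Row totals: 215, 102. Column totals: 107, 86, 124. Grand total N = 317.
Expected counts (row total × column total / N):
  Brand X, Young: 215×107/317 = 72.571
  Brand X, Middle: 215×86/317 = 58.328
  Brand X, Older: 215×124/317 = 84.101
  Brand Y, Young: 102×107/317 = 34.429
  Brand Y, Middle: 102×86/317 = 27.672
  Brand Y, Older: 102×124/317 = 39.899
Contributions (O − E)²/E:
  (72 − 72.571)²/72.571 = 0.0045
  (62 − 58.328)²/58.328 = 0.2312
  (81 − 84.101)²/84.101 = 0.1143
  (35 − 34.429)²/34.429 = 0.0095
  (24 − 27.672)²/27.672 = 0.4873
  (43 − 39.899)²/39.899 = 0.2410
χ² = 0.0045 + 0.2312 + 0.1143 + 0.0095 + 0.4873 + 0.2410 = 1.09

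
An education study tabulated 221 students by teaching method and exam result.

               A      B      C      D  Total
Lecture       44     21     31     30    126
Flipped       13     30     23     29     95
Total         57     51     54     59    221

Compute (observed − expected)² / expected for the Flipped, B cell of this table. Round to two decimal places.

2.98

Row total (Flipped) = 95; column total (B) = 51; N = 221.
Expected count E = 95 × 51 / 221 = 21.923.
Contribution = (O − E)²/E = (30 − 21.923)² / 21.923 = 2.98.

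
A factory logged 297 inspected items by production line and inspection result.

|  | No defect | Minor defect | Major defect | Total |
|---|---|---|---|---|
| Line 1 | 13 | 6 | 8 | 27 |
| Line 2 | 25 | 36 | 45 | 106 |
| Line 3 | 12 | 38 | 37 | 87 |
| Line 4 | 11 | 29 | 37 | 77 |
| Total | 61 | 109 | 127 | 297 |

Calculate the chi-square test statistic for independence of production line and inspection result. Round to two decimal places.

18.42

Grand total N = 297.
Expected counts (row total × column total / N):
  Line 1, No defect: 27×61/297 = 5.545
  Line 1, Minor defect: 27×109/297 = 9.909
  Line 1, Major defect: 27×127/297 = 11.545
  Line 2, No defect: 106×61/297 = 21.771
  Line 2, Minor defect: 106×109/297 = 38.902
  Line 2, Major defect: 106×127/297 = 45.327
  Line 3, No defect: 87×61/297 = 17.869
  Line 3, Minor defect: 87×109/297 = 31.929
  Line 3, Major defect: 87×127/297 = 37.202
  Line 4, No defect: 77×61/297 = 15.815
  Line 4, Minor defect: 77×109/297 = 28.259
  Line 4, Major defect: 77×127/297 = 32.926
Contributions (O − E)²/E:
  (13 − 5.545)²/5.545 = 10.0229
  (6 − 9.909)²/9.909 = 1.5421
  (8 − 11.545)²/11.545 = 1.0885
  (25 − 21.771)²/21.771 = 0.4789
  (36 − 38.902)²/38.902 = 0.2165
  (45 − 45.327)²/45.327 = 0.0024
  (12 − 17.869)²/17.869 = 1.9276
  (38 − 31.929)²/31.929 = 1.1543
  (37 − 37.202)²/37.202 = 0.0011
  (11 − 15.815)²/15.815 = 1.4660
  (29 − 28.259)²/28.259 = 0.0194
  (37 − 32.926)²/32.926 = 0.5041
χ² = 10.0229 + 1.5421 + 1.0885 + 0.4789 + 0.2165 + 0.0024 + 1.9276 + 1.1543 + 0.0011 + 1.4660 + 0.0194 + 0.5041 = 18.42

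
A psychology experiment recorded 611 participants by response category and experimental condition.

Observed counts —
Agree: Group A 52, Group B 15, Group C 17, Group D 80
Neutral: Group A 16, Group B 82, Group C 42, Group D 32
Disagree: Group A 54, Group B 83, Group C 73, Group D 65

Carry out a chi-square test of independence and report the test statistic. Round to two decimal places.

Row totals: 164, 172, 275. Column totals: 122, 180, 132, 177. Grand total N = 611.
Expected counts (row total × column total / N):
  Agree, Group A: 164×122/611 = 32.746
  Agree, Group B: 164×180/611 = 48.314
  Agree, Group C: 164×132/611 = 35.430
  Agree, Group D: 164×177/611 = 47.509
  Neutral, Group A: 172×122/611 = 34.344
  Neutral, Group B: 172×180/611 = 50.671
  Neutral, Group C: 172×132/611 = 37.159
  Neutral, Group D: 172×177/611 = 49.827
  Disagree, Group A: 275×122/611 = 54.910
  Disagree, Group B: 275×180/611 = 81.015
  Disagree, Group C: 275×132/611 = 59.411
  Disagree, Group D: 275×177/611 = 79.664
Contributions (O − E)²/E:
  (52 − 32.746)²/32.746 = 11.3210
  (15 − 48.314)²/48.314 = 22.9710
  (17 − 35.430)²/35.430 = 9.5869
  (80 − 47.509)²/47.509 = 22.2203
  (16 − 34.344)²/34.344 = 9.7980
  (82 − 50.671)²/50.671 = 19.3702
  (42 − 37.159)²/37.159 = 0.6307
  (32 − 49.827)²/49.827 = 6.3781
  (54 − 54.910)²/54.910 = 0.0151
  (83 − 81.015)²/81.015 = 0.0486
  (73 − 59.411)²/59.411 = 3.1082
  (65 − 79.664)²/79.664 = 2.6992
χ² = 11.3210 + 22.9710 + 9.5869 + 22.2203 + 9.7980 + 19.3702 + 0.6307 + 6.3781 + 0.0151 + 0.0486 + 3.1082 + 2.6992 = 108.15

108.15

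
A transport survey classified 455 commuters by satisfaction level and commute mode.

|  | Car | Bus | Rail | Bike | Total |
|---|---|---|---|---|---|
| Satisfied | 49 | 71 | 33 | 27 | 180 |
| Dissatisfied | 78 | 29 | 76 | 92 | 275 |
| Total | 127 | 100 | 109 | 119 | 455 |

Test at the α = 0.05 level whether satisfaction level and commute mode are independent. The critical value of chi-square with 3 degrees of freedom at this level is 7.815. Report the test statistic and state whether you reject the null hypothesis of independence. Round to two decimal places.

Grand total N = 455.
Expected counts (row total × column total / N):
  Satisfied, Car: 180×127/455 = 50.242
  Satisfied, Bus: 180×100/455 = 39.560
  Satisfied, Rail: 180×109/455 = 43.121
  Satisfied, Bike: 180×119/455 = 47.077
  Dissatisfied, Car: 275×127/455 = 76.758
  Dissatisfied, Bus: 275×100/455 = 60.440
  Dissatisfied, Rail: 275×109/455 = 65.879
  Dissatisfied, Bike: 275×119/455 = 71.923
Contributions (O − E)²/E:
  (49 − 50.242)²/50.242 = 0.0307
  (71 − 39.560)²/39.560 = 24.9867
  (33 − 43.121)²/43.121 = 2.3755
  (27 − 47.077)²/47.077 = 8.5623
  (78 − 76.758)²/76.758 = 0.0201
  (29 − 60.440)²/60.440 = 16.3546
  (76 − 65.879)²/65.879 = 1.5549
  (92 − 71.923)²/71.923 = 5.6044
χ² = 0.0307 + 24.9867 + 2.3755 + 8.5623 + 0.0201 + 16.3546 + 1.5549 + 5.6044 = 59.49
df = (2−1)(4−1) = 3. Since 59.49 > 7.815, reject the null hypothesis of independence at α = 0.05.

59.49; reject H₀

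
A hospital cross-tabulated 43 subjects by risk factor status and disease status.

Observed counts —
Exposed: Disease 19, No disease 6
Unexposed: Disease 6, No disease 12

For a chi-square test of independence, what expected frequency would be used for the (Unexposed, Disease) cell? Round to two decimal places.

Row total (Unexposed) = 18; column total (Disease) = 25; grand total N = 43.
Expected count = (row total × column total) / N = 18 × 25 / 43 = 10.47.

10.47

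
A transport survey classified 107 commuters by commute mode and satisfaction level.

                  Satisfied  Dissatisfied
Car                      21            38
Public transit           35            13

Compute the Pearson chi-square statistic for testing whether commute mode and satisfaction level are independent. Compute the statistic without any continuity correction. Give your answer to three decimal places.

Row totals: 59, 48. Column totals: 56, 51. Grand total N = 107.
Expected counts (row total × column total / N):
  Car, Satisfied: 59×56/107 = 30.8785
  Car, Dissatisfied: 59×51/107 = 28.1215
  Public transit, Satisfied: 48×56/107 = 25.1215
  Public transit, Dissatisfied: 48×51/107 = 22.8785
Contributions (O − E)²/E:
  (21 − 30.8785)²/30.8785 = 3.1603
  (38 − 28.1215)²/28.1215 = 3.4701
  (35 − 25.1215)²/25.1215 = 3.8845
  (13 − 22.8785)²/22.8785 = 4.2653
χ² = 3.1603 + 3.4701 + 3.8845 + 4.2653 = 14.780

14.780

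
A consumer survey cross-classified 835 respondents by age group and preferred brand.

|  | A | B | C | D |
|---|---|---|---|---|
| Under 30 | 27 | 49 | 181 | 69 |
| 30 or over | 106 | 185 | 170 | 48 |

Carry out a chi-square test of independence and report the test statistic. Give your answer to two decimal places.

Row totals: 326, 509. Column totals: 133, 234, 351, 117. Grand total N = 835.
Expected counts (row total × column total / N):
  Under 30, A: 326×133/835 = 51.92575
  Under 30, B: 326×234/835 = 91.35808
  Under 30, C: 326×351/835 = 137.03713
  Under 30, D: 326×117/835 = 45.67904
  30 or over, A: 509×133/835 = 81.07425
  30 or over, B: 509×234/835 = 142.64192
  30 or over, C: 509×351/835 = 213.96287
  30 or over, D: 509×117/835 = 71.32096
Contributions (O − E)²/E:
  (27 − 51.92575)²/51.92575 = 11.9650
  (49 − 91.35808)²/91.35808 = 19.6393
  (181 − 137.03713)²/137.03713 = 14.1037
  (69 − 45.67904)²/45.67904 = 11.9063
  (106 − 81.07425)²/81.07425 = 7.6633
  (185 − 142.64192)²/142.64192 = 12.5784
  (170 − 213.96287)²/213.96287 = 9.0330
  (48 − 71.32096)²/71.32096 = 7.6256
χ² = 11.9650 + 19.6393 + 14.1037 + 11.9063 + 7.6633 + 12.5784 + 9.0330 + 7.6256 = 94.51

94.51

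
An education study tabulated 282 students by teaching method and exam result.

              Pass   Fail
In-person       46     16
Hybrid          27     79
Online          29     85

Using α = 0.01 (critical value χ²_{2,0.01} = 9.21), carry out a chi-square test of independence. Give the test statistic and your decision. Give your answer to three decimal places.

49.767; reject H₀

Row totals: 62, 106, 114. Column totals: 102, 180. Grand total N = 282.
Expected counts (row total × column total / N):
  In-person, Pass: 62×102/282 = 22.42553
  In-person, Fail: 62×180/282 = 39.57447
  Hybrid, Pass: 106×102/282 = 38.34043
  Hybrid, Fail: 106×180/282 = 67.65957
  Online, Pass: 114×102/282 = 41.23404
  Online, Fail: 114×180/282 = 72.76596
Contributions (O − E)²/E:
  (46 − 22.42553)²/22.42553 = 24.7823
  (16 − 39.57447)²/39.57447 = 14.0433
  (27 − 38.34043)²/38.34043 = 3.3543
  (79 − 67.65957)²/67.65957 = 1.9008
  (29 − 41.23404)²/41.23404 = 3.6298
  (85 − 72.76596)²/72.76596 = 2.0569
χ² = 24.7823 + 14.0433 + 3.3543 + 1.9008 + 3.6298 + 2.0569 = 49.767
df = (3−1)(2−1) = 2. Since 49.767 > 9.21, reject the null hypothesis of independence at α = 0.01.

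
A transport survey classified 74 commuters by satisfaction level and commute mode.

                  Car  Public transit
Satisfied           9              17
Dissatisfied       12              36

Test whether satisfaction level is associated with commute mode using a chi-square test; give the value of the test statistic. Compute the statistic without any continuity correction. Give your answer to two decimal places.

0.77

Row totals: 26, 48. Column totals: 21, 53. Grand total N = 74.
Expected counts (row total × column total / N):
  Satisfied, Car: 26×21/74 = 7.378
  Satisfied, Public transit: 26×53/74 = 18.622
  Dissatisfied, Car: 48×21/74 = 13.622
  Dissatisfied, Public transit: 48×53/74 = 34.378
Contributions (O − E)²/E:
  (9 − 7.378)²/7.378 = 0.3566
  (17 − 18.622)²/18.622 = 0.1413
  (12 − 13.622)²/13.622 = 0.1931
  (36 − 34.378)²/34.378 = 0.0765
χ² = 0.3566 + 0.1413 + 0.1931 + 0.0765 = 0.77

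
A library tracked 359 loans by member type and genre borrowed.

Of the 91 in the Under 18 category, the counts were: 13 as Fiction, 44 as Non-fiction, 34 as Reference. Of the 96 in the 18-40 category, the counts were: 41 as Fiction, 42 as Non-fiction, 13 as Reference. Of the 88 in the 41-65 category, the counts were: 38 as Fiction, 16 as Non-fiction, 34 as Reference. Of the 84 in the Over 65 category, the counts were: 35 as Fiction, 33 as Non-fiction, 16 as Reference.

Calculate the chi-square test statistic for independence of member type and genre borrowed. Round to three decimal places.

Row totals: 91, 96, 88, 84. Column totals: 127, 135, 97. Grand total N = 359.
Expected counts (row total × column total / N):
  Under 18, Fiction: 91×127/359 = 32.1922
  Under 18, Non-fiction: 91×135/359 = 34.2201
  Under 18, Reference: 91×97/359 = 24.5877
  18-40, Fiction: 96×127/359 = 33.9610
  18-40, Non-fiction: 96×135/359 = 36.1003
  18-40, Reference: 96×97/359 = 25.9387
  41-65, Fiction: 88×127/359 = 31.1309
  41-65, Non-fiction: 88×135/359 = 33.0919
  41-65, Reference: 88×97/359 = 23.7772
  Over 65, Fiction: 84×127/359 = 29.7159
  Over 65, Non-fiction: 84×135/359 = 31.5877
  Over 65, Reference: 84×97/359 = 22.6964
Contributions (O − E)²/E:
  (13 − 32.1922)²/32.1922 = 11.4419
  (44 − 34.2201)²/34.2201 = 2.7950
  (34 − 24.5877)²/24.5877 = 3.6031
  (41 − 33.9610)²/33.9610 = 1.4590
  (42 − 36.1003)²/36.1003 = 0.9642
  (13 − 25.9387)²/25.9387 = 6.4541
  (38 − 31.1309)²/31.1309 = 1.5157
  (16 − 33.0919)²/33.0919 = 8.8279
  (34 − 23.7772)²/23.7772 = 4.3952
  (35 − 29.7159)²/29.7159 = 0.9396
  (33 − 31.5877)²/31.5877 = 0.0631
  (16 − 22.6964)²/22.6964 = 1.9757
χ² = 11.4419 + 2.7950 + 3.6031 + 1.4590 + 0.9642 + 6.4541 + 1.5157 + 8.8279 + 4.3952 + 0.9396 + 0.0631 + 1.9757 = 44.435

44.435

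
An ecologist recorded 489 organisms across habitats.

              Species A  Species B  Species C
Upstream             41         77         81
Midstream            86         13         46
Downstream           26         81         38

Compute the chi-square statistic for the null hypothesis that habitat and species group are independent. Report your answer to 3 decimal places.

104.321

Row totals: 199, 145, 145. Column totals: 153, 171, 165. Grand total N = 489.
Expected counts (row total × column total / N):
  Upstream, Species A: 199×153/489 = 62.2638
  Upstream, Species B: 199×171/489 = 69.5890
  Upstream, Species C: 199×165/489 = 67.1472
  Midstream, Species A: 145×153/489 = 45.3681
  Midstream, Species B: 145×171/489 = 50.7055
  Midstream, Species C: 145×165/489 = 48.9264
  Downstream, Species A: 145×153/489 = 45.3681
  Downstream, Species B: 145×171/489 = 50.7055
  Downstream, Species C: 145×165/489 = 48.9264
Contributions (O − E)²/E:
  (41 − 62.2638)²/62.2638 = 7.2618
  (77 − 69.5890)²/69.5890 = 0.7892
  (81 − 67.1472)²/67.1472 = 2.8579
  (86 − 45.3681)²/45.3681 = 36.3901
  (13 − 50.7055)²/50.7055 = 28.0385
  (46 − 48.9264)²/48.9264 = 0.1750
  (26 − 45.3681)²/45.3681 = 8.2684
  (81 − 50.7055)²/50.7055 = 18.0997
  (38 − 48.9264)²/48.9264 = 2.4401
χ² = 7.2618 + 0.7892 + 2.8579 + 36.3901 + 28.0385 + 0.1750 + 8.2684 + 18.0997 + 2.4401 = 104.321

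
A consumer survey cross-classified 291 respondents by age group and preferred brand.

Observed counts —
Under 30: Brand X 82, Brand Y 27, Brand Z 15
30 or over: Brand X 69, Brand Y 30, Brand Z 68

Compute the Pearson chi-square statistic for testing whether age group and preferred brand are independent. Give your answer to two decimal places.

29.41

Row totals: 124, 167. Column totals: 151, 57, 83. Grand total N = 291.
Expected counts (row total × column total / N):
  Under 30, Brand X: 124×151/291 = 64.3436
  Under 30, Brand Y: 124×57/291 = 24.2887
  Under 30, Brand Z: 124×83/291 = 35.3677
  30 or over, Brand X: 167×151/291 = 86.6564
  30 or over, Brand Y: 167×57/291 = 32.7113
  30 or over, Brand Z: 167×83/291 = 47.6323
Contributions (O − E)²/E:
  (82 − 64.3436)²/64.3436 = 4.8451
  (27 − 24.2887)²/24.2887 = 0.3027
  (15 − 35.3677)²/35.3677 = 11.7294
  (69 − 86.6564)²/86.6564 = 3.5975
  (30 − 32.7113)²/32.7113 = 0.2247
  (68 − 47.6323)²/47.6323 = 8.7093
χ² = 4.8451 + 0.3027 + 11.7294 + 3.5975 + 0.2247 + 8.7093 = 29.41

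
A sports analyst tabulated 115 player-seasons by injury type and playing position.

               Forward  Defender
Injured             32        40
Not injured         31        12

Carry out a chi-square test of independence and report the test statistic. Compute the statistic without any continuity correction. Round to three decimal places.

8.308

Row totals: 72, 43. Column totals: 63, 52. Grand total N = 115.
Expected counts (row total × column total / N):
  Injured, Forward: 72×63/115 = 39.4435
  Injured, Defender: 72×52/115 = 32.5565
  Not injured, Forward: 43×63/115 = 23.5565
  Not injured, Defender: 43×52/115 = 19.4435
Contributions (O − E)²/E:
  (32 − 39.4435)²/39.4435 = 1.4047
  (40 − 32.5565)²/32.5565 = 1.7018
  (31 − 23.5565)²/23.5565 = 2.3520
  (12 − 19.4435)²/19.4435 = 2.8496
χ² = 1.4047 + 1.7018 + 2.3520 + 2.8496 = 8.308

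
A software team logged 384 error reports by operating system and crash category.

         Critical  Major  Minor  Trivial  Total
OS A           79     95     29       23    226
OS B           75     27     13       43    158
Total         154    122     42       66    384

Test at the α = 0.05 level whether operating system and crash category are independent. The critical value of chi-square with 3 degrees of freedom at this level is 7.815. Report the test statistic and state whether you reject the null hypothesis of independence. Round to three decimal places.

39.354; reject H₀

Grand total N = 384.
Expected counts (row total × column total / N):
  OS A, Critical: 226×154/384 = 90.63542
  OS A, Major: 226×122/384 = 71.80208
  OS A, Minor: 226×42/384 = 24.71875
  OS A, Trivial: 226×66/384 = 38.84375
  OS B, Critical: 158×154/384 = 63.36458
  OS B, Major: 158×122/384 = 50.19792
  OS B, Minor: 158×42/384 = 17.28125
  OS B, Trivial: 158×66/384 = 27.15625
Contributions (O − E)²/E:
  (79 − 90.63542)²/90.63542 = 1.4937
  (95 − 71.80208)²/71.80208 = 7.4948
  (29 − 24.71875)²/24.71875 = 0.7415
  (23 − 38.84375)²/38.84375 = 6.4624
  (75 − 63.36458)²/63.36458 = 2.1366
  (27 − 50.19792)²/50.19792 = 10.7204
  (13 − 17.28125)²/17.28125 = 1.0606
  (43 − 27.15625)²/27.15625 = 9.2437
χ² = 1.4937 + 7.4948 + 0.7415 + 6.4624 + 2.1366 + 10.7204 + 1.0606 + 9.2437 = 39.354
df = (2−1)(4−1) = 3. Since 39.354 > 7.815, reject the null hypothesis of independence at α = 0.05.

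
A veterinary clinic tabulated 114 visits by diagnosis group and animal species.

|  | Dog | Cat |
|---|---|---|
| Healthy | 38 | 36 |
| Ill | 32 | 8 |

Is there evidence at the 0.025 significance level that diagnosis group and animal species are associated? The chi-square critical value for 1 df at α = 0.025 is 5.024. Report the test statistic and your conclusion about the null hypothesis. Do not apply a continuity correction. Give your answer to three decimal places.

8.992; reject H₀

Row totals: 74, 40. Column totals: 70, 44. Grand total N = 114.
Expected counts (row total × column total / N):
  Healthy, Dog: 74×70/114 = 45.4386
  Healthy, Cat: 74×44/114 = 28.5614
  Ill, Dog: 40×70/114 = 24.5614
  Ill, Cat: 40×44/114 = 15.4386
Contributions (O − E)²/E:
  (38 − 45.4386)²/45.4386 = 1.2177
  (36 − 28.5614)²/28.5614 = 1.9373
  (32 − 24.5614)²/24.5614 = 2.2528
  (8 − 15.4386)²/15.4386 = 3.5841
χ² = 1.2177 + 1.9373 + 2.2528 + 3.5841 = 8.992
df = (2−1)(2−1) = 1. Since 8.992 > 5.024, reject the null hypothesis of independence at α = 0.025.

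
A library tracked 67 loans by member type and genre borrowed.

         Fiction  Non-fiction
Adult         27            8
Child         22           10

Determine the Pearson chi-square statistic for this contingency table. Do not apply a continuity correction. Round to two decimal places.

0.60

Row totals: 35, 32. Column totals: 49, 18. Grand total N = 67.
Expected counts (row total × column total / N):
  Adult, Fiction: 35×49/67 = 25.597
  Adult, Non-fiction: 35×18/67 = 9.403
  Child, Fiction: 32×49/67 = 23.403
  Child, Non-fiction: 32×18/67 = 8.597
Contributions (O − E)²/E:
  (27 − 25.597)²/25.597 = 0.0769
  (8 − 9.403)²/9.403 = 0.2093
  (22 − 23.403)²/23.403 = 0.0841
  (10 − 8.597)²/8.597 = 0.2290
χ² = 0.0769 + 0.2093 + 0.0841 + 0.2290 = 0.60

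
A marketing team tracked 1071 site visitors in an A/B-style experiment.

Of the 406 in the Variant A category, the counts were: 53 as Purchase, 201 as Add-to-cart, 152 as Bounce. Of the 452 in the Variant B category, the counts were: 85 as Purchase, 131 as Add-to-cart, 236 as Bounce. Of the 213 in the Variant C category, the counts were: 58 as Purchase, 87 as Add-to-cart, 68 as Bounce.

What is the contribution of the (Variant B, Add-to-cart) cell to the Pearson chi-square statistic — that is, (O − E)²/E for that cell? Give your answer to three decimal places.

11.879

Row total (Variant B) = 452; column total (Add-to-cart) = 419; N = 1071.
Expected count E = 452 × 419 / 1071 = 176.8329.
Contribution = (O − E)²/E = (131 − 176.8329)² / 176.8329 = 11.879.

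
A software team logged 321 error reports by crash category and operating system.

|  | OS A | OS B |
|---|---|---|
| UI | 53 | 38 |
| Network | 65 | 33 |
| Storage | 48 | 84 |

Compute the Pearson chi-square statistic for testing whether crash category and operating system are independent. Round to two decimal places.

22.39

Row totals: 91, 98, 132. Column totals: 166, 155. Grand total N = 321.
Expected counts (row total × column total / N):
  UI, OS A: 91×166/321 = 47.059
  UI, OS B: 91×155/321 = 43.941
  Network, OS A: 98×166/321 = 50.679
  Network, OS B: 98×155/321 = 47.321
  Storage, OS A: 132×166/321 = 68.262
  Storage, OS B: 132×155/321 = 63.738
Contributions (O − E)²/E:
  (53 − 47.059)²/47.059 = 0.7500
  (38 − 43.941)²/43.941 = 0.8032
  (65 − 50.679)²/50.679 = 4.0469
  (33 − 47.321)²/47.321 = 4.3340
  (48 − 68.262)²/68.262 = 6.0143
  (84 − 63.738)²/63.738 = 6.4412
χ² = 0.7500 + 0.8032 + 4.0469 + 4.3340 + 6.0143 + 6.4412 = 22.39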